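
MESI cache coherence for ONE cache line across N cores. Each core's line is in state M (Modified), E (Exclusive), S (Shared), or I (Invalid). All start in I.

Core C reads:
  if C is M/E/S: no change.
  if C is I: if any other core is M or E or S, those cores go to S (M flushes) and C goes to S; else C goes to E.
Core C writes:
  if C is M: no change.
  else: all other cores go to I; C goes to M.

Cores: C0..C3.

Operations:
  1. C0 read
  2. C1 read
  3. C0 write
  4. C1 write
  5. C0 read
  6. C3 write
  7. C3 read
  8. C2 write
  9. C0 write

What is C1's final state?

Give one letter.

Op 1: C0 read [C0 read from I: no other sharers -> C0=E (exclusive)] -> [E,I,I,I]
Op 2: C1 read [C1 read from I: others=['C0=E'] -> C1=S, others downsized to S] -> [S,S,I,I]
Op 3: C0 write [C0 write: invalidate ['C1=S'] -> C0=M] -> [M,I,I,I]
Op 4: C1 write [C1 write: invalidate ['C0=M'] -> C1=M] -> [I,M,I,I]
Op 5: C0 read [C0 read from I: others=['C1=M'] -> C0=S, others downsized to S] -> [S,S,I,I]
Op 6: C3 write [C3 write: invalidate ['C0=S', 'C1=S'] -> C3=M] -> [I,I,I,M]
Op 7: C3 read [C3 read: already in M, no change] -> [I,I,I,M]
Op 8: C2 write [C2 write: invalidate ['C3=M'] -> C2=M] -> [I,I,M,I]
Op 9: C0 write [C0 write: invalidate ['C2=M'] -> C0=M] -> [M,I,I,I]

Answer: I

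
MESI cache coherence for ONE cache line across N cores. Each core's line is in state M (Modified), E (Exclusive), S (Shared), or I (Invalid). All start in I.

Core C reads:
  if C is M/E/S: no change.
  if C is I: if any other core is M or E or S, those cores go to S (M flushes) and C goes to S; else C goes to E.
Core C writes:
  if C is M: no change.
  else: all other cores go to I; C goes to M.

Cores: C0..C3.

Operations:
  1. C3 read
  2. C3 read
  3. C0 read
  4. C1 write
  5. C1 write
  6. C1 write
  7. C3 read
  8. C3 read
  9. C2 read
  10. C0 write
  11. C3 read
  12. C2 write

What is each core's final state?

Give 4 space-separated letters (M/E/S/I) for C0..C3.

Op 1: C3 read [C3 read from I: no other sharers -> C3=E (exclusive)] -> [I,I,I,E]
Op 2: C3 read [C3 read: already in E, no change] -> [I,I,I,E]
Op 3: C0 read [C0 read from I: others=['C3=E'] -> C0=S, others downsized to S] -> [S,I,I,S]
Op 4: C1 write [C1 write: invalidate ['C0=S', 'C3=S'] -> C1=M] -> [I,M,I,I]
Op 5: C1 write [C1 write: already M (modified), no change] -> [I,M,I,I]
Op 6: C1 write [C1 write: already M (modified), no change] -> [I,M,I,I]
Op 7: C3 read [C3 read from I: others=['C1=M'] -> C3=S, others downsized to S] -> [I,S,I,S]
Op 8: C3 read [C3 read: already in S, no change] -> [I,S,I,S]
Op 9: C2 read [C2 read from I: others=['C1=S', 'C3=S'] -> C2=S, others downsized to S] -> [I,S,S,S]
Op 10: C0 write [C0 write: invalidate ['C1=S', 'C2=S', 'C3=S'] -> C0=M] -> [M,I,I,I]
Op 11: C3 read [C3 read from I: others=['C0=M'] -> C3=S, others downsized to S] -> [S,I,I,S]
Op 12: C2 write [C2 write: invalidate ['C0=S', 'C3=S'] -> C2=M] -> [I,I,M,I]

Answer: I I M I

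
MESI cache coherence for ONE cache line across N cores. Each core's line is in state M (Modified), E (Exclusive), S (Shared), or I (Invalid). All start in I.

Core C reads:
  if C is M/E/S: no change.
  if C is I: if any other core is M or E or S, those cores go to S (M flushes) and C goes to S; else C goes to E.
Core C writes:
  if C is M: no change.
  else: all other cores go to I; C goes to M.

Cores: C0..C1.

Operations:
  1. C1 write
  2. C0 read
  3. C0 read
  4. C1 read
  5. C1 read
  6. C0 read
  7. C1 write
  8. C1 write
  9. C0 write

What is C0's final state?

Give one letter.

Op 1: C1 write [C1 write: invalidate none -> C1=M] -> [I,M]
Op 2: C0 read [C0 read from I: others=['C1=M'] -> C0=S, others downsized to S] -> [S,S]
Op 3: C0 read [C0 read: already in S, no change] -> [S,S]
Op 4: C1 read [C1 read: already in S, no change] -> [S,S]
Op 5: C1 read [C1 read: already in S, no change] -> [S,S]
Op 6: C0 read [C0 read: already in S, no change] -> [S,S]
Op 7: C1 write [C1 write: invalidate ['C0=S'] -> C1=M] -> [I,M]
Op 8: C1 write [C1 write: already M (modified), no change] -> [I,M]
Op 9: C0 write [C0 write: invalidate ['C1=M'] -> C0=M] -> [M,I]

Answer: M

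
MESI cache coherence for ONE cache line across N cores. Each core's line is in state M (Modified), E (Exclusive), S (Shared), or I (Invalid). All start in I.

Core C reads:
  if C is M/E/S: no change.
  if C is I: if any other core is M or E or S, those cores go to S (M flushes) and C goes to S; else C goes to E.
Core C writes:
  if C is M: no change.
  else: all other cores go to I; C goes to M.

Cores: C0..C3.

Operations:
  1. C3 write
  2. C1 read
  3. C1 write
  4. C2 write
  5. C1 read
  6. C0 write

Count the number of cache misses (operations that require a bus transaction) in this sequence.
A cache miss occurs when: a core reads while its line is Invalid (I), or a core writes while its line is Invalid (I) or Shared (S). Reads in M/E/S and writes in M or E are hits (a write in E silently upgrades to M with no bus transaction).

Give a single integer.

Answer: 6

Derivation:
Op 1: C3 write [C3 write: invalidate none -> C3=M] -> [I,I,I,M] [MISS #1: write from I]
Op 2: C1 read [C1 read from I: others=['C3=M'] -> C1=S, others downsized to S] -> [I,S,I,S] [MISS #2: read from I]
Op 3: C1 write [C1 write: invalidate ['C3=S'] -> C1=M] -> [I,M,I,I] [MISS #3: write from S]
Op 4: C2 write [C2 write: invalidate ['C1=M'] -> C2=M] -> [I,I,M,I] [MISS #4: write from I]
Op 5: C1 read [C1 read from I: others=['C2=M'] -> C1=S, others downsized to S] -> [I,S,S,I] [MISS #5: read from I]
Op 6: C0 write [C0 write: invalidate ['C1=S', 'C2=S'] -> C0=M] -> [M,I,I,I] [MISS #6: write from I]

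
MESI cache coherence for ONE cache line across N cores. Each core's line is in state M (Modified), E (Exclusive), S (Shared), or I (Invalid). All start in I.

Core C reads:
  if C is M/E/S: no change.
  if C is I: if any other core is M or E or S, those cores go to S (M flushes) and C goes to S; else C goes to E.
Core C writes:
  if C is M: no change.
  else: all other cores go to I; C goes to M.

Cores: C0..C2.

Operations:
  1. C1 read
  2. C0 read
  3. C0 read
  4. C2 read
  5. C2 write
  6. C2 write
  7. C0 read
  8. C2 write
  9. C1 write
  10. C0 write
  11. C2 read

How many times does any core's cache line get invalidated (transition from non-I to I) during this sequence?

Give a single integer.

Answer: 5

Derivation:
Op 1: C1 read [C1 read from I: no other sharers -> C1=E (exclusive)] -> [I,E,I] (invalidations this op: 0; running total: 0)
Op 2: C0 read [C0 read from I: others=['C1=E'] -> C0=S, others downsized to S] -> [S,S,I] (invalidations this op: 0; running total: 0)
Op 3: C0 read [C0 read: already in S, no change] -> [S,S,I] (invalidations this op: 0; running total: 0)
Op 4: C2 read [C2 read from I: others=['C0=S', 'C1=S'] -> C2=S, others downsized to S] -> [S,S,S] (invalidations this op: 0; running total: 0)
Op 5: C2 write [C2 write: invalidate ['C0=S', 'C1=S'] -> C2=M] -> [I,I,M] (invalidations this op: 2; running total: 2)
Op 6: C2 write [C2 write: already M (modified), no change] -> [I,I,M] (invalidations this op: 0; running total: 2)
Op 7: C0 read [C0 read from I: others=['C2=M'] -> C0=S, others downsized to S] -> [S,I,S] (invalidations this op: 0; running total: 2)
Op 8: C2 write [C2 write: invalidate ['C0=S'] -> C2=M] -> [I,I,M] (invalidations this op: 1; running total: 3)
Op 9: C1 write [C1 write: invalidate ['C2=M'] -> C1=M] -> [I,M,I] (invalidations this op: 1; running total: 4)
Op 10: C0 write [C0 write: invalidate ['C1=M'] -> C0=M] -> [M,I,I] (invalidations this op: 1; running total: 5)
Op 11: C2 read [C2 read from I: others=['C0=M'] -> C2=S, others downsized to S] -> [S,I,S] (invalidations this op: 0; running total: 5)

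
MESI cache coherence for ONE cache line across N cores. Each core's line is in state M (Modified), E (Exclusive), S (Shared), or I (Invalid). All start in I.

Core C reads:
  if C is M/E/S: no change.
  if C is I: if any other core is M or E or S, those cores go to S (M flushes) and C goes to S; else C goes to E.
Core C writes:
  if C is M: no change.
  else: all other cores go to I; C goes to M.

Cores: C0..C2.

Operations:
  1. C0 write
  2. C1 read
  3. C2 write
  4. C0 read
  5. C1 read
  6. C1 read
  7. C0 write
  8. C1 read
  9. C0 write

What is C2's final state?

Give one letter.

Answer: I

Derivation:
Op 1: C0 write [C0 write: invalidate none -> C0=M] -> [M,I,I]
Op 2: C1 read [C1 read from I: others=['C0=M'] -> C1=S, others downsized to S] -> [S,S,I]
Op 3: C2 write [C2 write: invalidate ['C0=S', 'C1=S'] -> C2=M] -> [I,I,M]
Op 4: C0 read [C0 read from I: others=['C2=M'] -> C0=S, others downsized to S] -> [S,I,S]
Op 5: C1 read [C1 read from I: others=['C0=S', 'C2=S'] -> C1=S, others downsized to S] -> [S,S,S]
Op 6: C1 read [C1 read: already in S, no change] -> [S,S,S]
Op 7: C0 write [C0 write: invalidate ['C1=S', 'C2=S'] -> C0=M] -> [M,I,I]
Op 8: C1 read [C1 read from I: others=['C0=M'] -> C1=S, others downsized to S] -> [S,S,I]
Op 9: C0 write [C0 write: invalidate ['C1=S'] -> C0=M] -> [M,I,I]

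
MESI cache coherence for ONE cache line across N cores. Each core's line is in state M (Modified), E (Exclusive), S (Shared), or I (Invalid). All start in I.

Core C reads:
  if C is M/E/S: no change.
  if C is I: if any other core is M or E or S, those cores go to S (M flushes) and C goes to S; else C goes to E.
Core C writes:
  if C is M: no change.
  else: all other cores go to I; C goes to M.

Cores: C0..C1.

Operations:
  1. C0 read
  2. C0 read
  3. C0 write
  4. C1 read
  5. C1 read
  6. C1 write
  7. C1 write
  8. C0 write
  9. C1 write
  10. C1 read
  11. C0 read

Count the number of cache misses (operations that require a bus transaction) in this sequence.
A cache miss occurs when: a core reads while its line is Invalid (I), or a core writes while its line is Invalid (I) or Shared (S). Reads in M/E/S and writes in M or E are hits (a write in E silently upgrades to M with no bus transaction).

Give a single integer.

Answer: 6

Derivation:
Op 1: C0 read [C0 read from I: no other sharers -> C0=E (exclusive)] -> [E,I] [MISS #1: read from I]
Op 2: C0 read [C0 read: already in E, no change] -> [E,I] [hit: read from E]
Op 3: C0 write [C0 write: invalidate none -> C0=M] -> [M,I] [hit: write from E is a silent E->M upgrade, no bus transaction]
Op 4: C1 read [C1 read from I: others=['C0=M'] -> C1=S, others downsized to S] -> [S,S] [MISS #2: read from I]
Op 5: C1 read [C1 read: already in S, no change] -> [S,S] [hit: read from S]
Op 6: C1 write [C1 write: invalidate ['C0=S'] -> C1=M] -> [I,M] [MISS #3: write from S]
Op 7: C1 write [C1 write: already M (modified), no change] -> [I,M] [hit: write from M]
Op 8: C0 write [C0 write: invalidate ['C1=M'] -> C0=M] -> [M,I] [MISS #4: write from I]
Op 9: C1 write [C1 write: invalidate ['C0=M'] -> C1=M] -> [I,M] [MISS #5: write from I]
Op 10: C1 read [C1 read: already in M, no change] -> [I,M] [hit: read from M]
Op 11: C0 read [C0 read from I: others=['C1=M'] -> C0=S, others downsized to S] -> [S,S] [MISS #6: read from I]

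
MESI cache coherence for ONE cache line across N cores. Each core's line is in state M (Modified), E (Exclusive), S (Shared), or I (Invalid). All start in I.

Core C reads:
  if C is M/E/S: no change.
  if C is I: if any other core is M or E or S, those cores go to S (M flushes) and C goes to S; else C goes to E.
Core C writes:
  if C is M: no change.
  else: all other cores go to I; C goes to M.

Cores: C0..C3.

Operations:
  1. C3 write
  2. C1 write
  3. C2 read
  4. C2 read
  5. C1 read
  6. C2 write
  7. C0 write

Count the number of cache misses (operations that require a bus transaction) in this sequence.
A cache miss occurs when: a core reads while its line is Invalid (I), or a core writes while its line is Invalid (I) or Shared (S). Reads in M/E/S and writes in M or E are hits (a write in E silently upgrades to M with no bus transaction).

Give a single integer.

Answer: 5

Derivation:
Op 1: C3 write [C3 write: invalidate none -> C3=M] -> [I,I,I,M] [MISS #1: write from I]
Op 2: C1 write [C1 write: invalidate ['C3=M'] -> C1=M] -> [I,M,I,I] [MISS #2: write from I]
Op 3: C2 read [C2 read from I: others=['C1=M'] -> C2=S, others downsized to S] -> [I,S,S,I] [MISS #3: read from I]
Op 4: C2 read [C2 read: already in S, no change] -> [I,S,S,I] [hit: read from S]
Op 5: C1 read [C1 read: already in S, no change] -> [I,S,S,I] [hit: read from S]
Op 6: C2 write [C2 write: invalidate ['C1=S'] -> C2=M] -> [I,I,M,I] [MISS #4: write from S]
Op 7: C0 write [C0 write: invalidate ['C2=M'] -> C0=M] -> [M,I,I,I] [MISS #5: write from I]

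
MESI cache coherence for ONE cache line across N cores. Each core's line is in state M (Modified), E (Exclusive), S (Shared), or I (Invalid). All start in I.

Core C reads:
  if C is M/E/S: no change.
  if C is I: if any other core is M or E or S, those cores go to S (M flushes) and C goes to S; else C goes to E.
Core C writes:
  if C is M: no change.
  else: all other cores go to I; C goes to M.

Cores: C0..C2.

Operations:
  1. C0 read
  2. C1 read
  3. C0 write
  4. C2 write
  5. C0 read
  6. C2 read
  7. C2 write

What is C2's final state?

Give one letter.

Op 1: C0 read [C0 read from I: no other sharers -> C0=E (exclusive)] -> [E,I,I]
Op 2: C1 read [C1 read from I: others=['C0=E'] -> C1=S, others downsized to S] -> [S,S,I]
Op 3: C0 write [C0 write: invalidate ['C1=S'] -> C0=M] -> [M,I,I]
Op 4: C2 write [C2 write: invalidate ['C0=M'] -> C2=M] -> [I,I,M]
Op 5: C0 read [C0 read from I: others=['C2=M'] -> C0=S, others downsized to S] -> [S,I,S]
Op 6: C2 read [C2 read: already in S, no change] -> [S,I,S]
Op 7: C2 write [C2 write: invalidate ['C0=S'] -> C2=M] -> [I,I,M]

Answer: M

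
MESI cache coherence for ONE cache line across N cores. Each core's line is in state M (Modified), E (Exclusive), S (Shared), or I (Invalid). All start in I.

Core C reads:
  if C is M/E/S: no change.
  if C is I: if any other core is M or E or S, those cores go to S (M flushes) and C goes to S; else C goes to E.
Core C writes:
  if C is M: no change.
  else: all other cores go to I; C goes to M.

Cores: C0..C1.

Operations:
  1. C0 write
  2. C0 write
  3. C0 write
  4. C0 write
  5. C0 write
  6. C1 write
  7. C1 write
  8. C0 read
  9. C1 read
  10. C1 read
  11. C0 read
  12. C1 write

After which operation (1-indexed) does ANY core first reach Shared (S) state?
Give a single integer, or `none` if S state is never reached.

Op 1: C0 write [C0 write: invalidate none -> C0=M] -> [M,I]
Op 2: C0 write [C0 write: already M (modified), no change] -> [M,I]
Op 3: C0 write [C0 write: already M (modified), no change] -> [M,I]
Op 4: C0 write [C0 write: already M (modified), no change] -> [M,I]
Op 5: C0 write [C0 write: already M (modified), no change] -> [M,I]
Op 6: C1 write [C1 write: invalidate ['C0=M'] -> C1=M] -> [I,M]
Op 7: C1 write [C1 write: already M (modified), no change] -> [I,M]
Op 8: C0 read [C0 read from I: others=['C1=M'] -> C0=S, others downsized to S] -> [S,S]
  -> First S state at op 8; remaining ops need not be traced.

Answer: 8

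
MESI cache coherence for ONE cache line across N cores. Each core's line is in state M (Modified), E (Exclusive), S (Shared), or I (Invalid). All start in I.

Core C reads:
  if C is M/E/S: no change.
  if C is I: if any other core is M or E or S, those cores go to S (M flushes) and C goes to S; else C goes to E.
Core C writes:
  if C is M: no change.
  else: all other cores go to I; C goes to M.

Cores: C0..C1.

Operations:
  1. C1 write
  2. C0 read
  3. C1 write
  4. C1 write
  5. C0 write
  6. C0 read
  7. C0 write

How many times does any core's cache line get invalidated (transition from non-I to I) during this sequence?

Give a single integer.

Op 1: C1 write [C1 write: invalidate none -> C1=M] -> [I,M] (invalidations this op: 0; running total: 0)
Op 2: C0 read [C0 read from I: others=['C1=M'] -> C0=S, others downsized to S] -> [S,S] (invalidations this op: 0; running total: 0)
Op 3: C1 write [C1 write: invalidate ['C0=S'] -> C1=M] -> [I,M] (invalidations this op: 1; running total: 1)
Op 4: C1 write [C1 write: already M (modified), no change] -> [I,M] (invalidations this op: 0; running total: 1)
Op 5: C0 write [C0 write: invalidate ['C1=M'] -> C0=M] -> [M,I] (invalidations this op: 1; running total: 2)
Op 6: C0 read [C0 read: already in M, no change] -> [M,I] (invalidations this op: 0; running total: 2)
Op 7: C0 write [C0 write: already M (modified), no change] -> [M,I] (invalidations this op: 0; running total: 2)

Answer: 2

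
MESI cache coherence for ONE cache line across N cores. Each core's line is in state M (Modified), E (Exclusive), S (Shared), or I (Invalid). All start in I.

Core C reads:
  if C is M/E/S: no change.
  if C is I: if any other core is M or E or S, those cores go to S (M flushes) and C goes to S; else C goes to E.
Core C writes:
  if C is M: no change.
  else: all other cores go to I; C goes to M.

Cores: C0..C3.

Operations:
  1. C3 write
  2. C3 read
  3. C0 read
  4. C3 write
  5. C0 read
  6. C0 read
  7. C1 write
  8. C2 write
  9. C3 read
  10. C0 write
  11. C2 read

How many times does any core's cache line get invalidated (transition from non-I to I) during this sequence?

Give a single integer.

Op 1: C3 write [C3 write: invalidate none -> C3=M] -> [I,I,I,M] (invalidations this op: 0; running total: 0)
Op 2: C3 read [C3 read: already in M, no change] -> [I,I,I,M] (invalidations this op: 0; running total: 0)
Op 3: C0 read [C0 read from I: others=['C3=M'] -> C0=S, others downsized to S] -> [S,I,I,S] (invalidations this op: 0; running total: 0)
Op 4: C3 write [C3 write: invalidate ['C0=S'] -> C3=M] -> [I,I,I,M] (invalidations this op: 1; running total: 1)
Op 5: C0 read [C0 read from I: others=['C3=M'] -> C0=S, others downsized to S] -> [S,I,I,S] (invalidations this op: 0; running total: 1)
Op 6: C0 read [C0 read: already in S, no change] -> [S,I,I,S] (invalidations this op: 0; running total: 1)
Op 7: C1 write [C1 write: invalidate ['C0=S', 'C3=S'] -> C1=M] -> [I,M,I,I] (invalidations this op: 2; running total: 3)
Op 8: C2 write [C2 write: invalidate ['C1=M'] -> C2=M] -> [I,I,M,I] (invalidations this op: 1; running total: 4)
Op 9: C3 read [C3 read from I: others=['C2=M'] -> C3=S, others downsized to S] -> [I,I,S,S] (invalidations this op: 0; running total: 4)
Op 10: C0 write [C0 write: invalidate ['C2=S', 'C3=S'] -> C0=M] -> [M,I,I,I] (invalidations this op: 2; running total: 6)
Op 11: C2 read [C2 read from I: others=['C0=M'] -> C2=S, others downsized to S] -> [S,I,S,I] (invalidations this op: 0; running total: 6)

Answer: 6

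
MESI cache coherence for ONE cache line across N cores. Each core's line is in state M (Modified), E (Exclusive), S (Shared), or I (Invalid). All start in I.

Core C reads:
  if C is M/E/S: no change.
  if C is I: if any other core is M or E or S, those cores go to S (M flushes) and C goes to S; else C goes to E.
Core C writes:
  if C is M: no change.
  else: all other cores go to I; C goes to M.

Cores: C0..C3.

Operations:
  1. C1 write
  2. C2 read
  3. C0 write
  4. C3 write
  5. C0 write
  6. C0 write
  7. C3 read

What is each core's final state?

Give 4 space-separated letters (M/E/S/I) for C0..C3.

Op 1: C1 write [C1 write: invalidate none -> C1=M] -> [I,M,I,I]
Op 2: C2 read [C2 read from I: others=['C1=M'] -> C2=S, others downsized to S] -> [I,S,S,I]
Op 3: C0 write [C0 write: invalidate ['C1=S', 'C2=S'] -> C0=M] -> [M,I,I,I]
Op 4: C3 write [C3 write: invalidate ['C0=M'] -> C3=M] -> [I,I,I,M]
Op 5: C0 write [C0 write: invalidate ['C3=M'] -> C0=M] -> [M,I,I,I]
Op 6: C0 write [C0 write: already M (modified), no change] -> [M,I,I,I]
Op 7: C3 read [C3 read from I: others=['C0=M'] -> C3=S, others downsized to S] -> [S,I,I,S]

Answer: S I I S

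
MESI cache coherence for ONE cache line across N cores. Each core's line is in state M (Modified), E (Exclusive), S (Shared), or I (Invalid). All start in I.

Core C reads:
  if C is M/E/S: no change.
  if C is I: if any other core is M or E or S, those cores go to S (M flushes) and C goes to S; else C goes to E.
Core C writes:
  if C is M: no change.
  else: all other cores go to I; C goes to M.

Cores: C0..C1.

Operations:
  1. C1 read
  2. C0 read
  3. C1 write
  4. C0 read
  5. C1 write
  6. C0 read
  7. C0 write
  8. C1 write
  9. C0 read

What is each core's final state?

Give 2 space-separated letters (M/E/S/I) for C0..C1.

Op 1: C1 read [C1 read from I: no other sharers -> C1=E (exclusive)] -> [I,E]
Op 2: C0 read [C0 read from I: others=['C1=E'] -> C0=S, others downsized to S] -> [S,S]
Op 3: C1 write [C1 write: invalidate ['C0=S'] -> C1=M] -> [I,M]
Op 4: C0 read [C0 read from I: others=['C1=M'] -> C0=S, others downsized to S] -> [S,S]
Op 5: C1 write [C1 write: invalidate ['C0=S'] -> C1=M] -> [I,M]
Op 6: C0 read [C0 read from I: others=['C1=M'] -> C0=S, others downsized to S] -> [S,S]
Op 7: C0 write [C0 write: invalidate ['C1=S'] -> C0=M] -> [M,I]
Op 8: C1 write [C1 write: invalidate ['C0=M'] -> C1=M] -> [I,M]
Op 9: C0 read [C0 read from I: others=['C1=M'] -> C0=S, others downsized to S] -> [S,S]

Answer: S S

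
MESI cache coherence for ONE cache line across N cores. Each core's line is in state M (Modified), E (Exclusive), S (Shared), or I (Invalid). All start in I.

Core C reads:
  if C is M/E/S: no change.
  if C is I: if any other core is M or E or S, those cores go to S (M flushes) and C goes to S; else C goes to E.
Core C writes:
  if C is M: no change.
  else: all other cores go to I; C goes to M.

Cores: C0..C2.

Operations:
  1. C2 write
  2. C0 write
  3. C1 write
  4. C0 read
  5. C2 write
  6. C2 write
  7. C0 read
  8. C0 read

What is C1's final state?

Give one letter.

Answer: I

Derivation:
Op 1: C2 write [C2 write: invalidate none -> C2=M] -> [I,I,M]
Op 2: C0 write [C0 write: invalidate ['C2=M'] -> C0=M] -> [M,I,I]
Op 3: C1 write [C1 write: invalidate ['C0=M'] -> C1=M] -> [I,M,I]
Op 4: C0 read [C0 read from I: others=['C1=M'] -> C0=S, others downsized to S] -> [S,S,I]
Op 5: C2 write [C2 write: invalidate ['C0=S', 'C1=S'] -> C2=M] -> [I,I,M]
Op 6: C2 write [C2 write: already M (modified), no change] -> [I,I,M]
Op 7: C0 read [C0 read from I: others=['C2=M'] -> C0=S, others downsized to S] -> [S,I,S]
Op 8: C0 read [C0 read: already in S, no change] -> [S,I,S]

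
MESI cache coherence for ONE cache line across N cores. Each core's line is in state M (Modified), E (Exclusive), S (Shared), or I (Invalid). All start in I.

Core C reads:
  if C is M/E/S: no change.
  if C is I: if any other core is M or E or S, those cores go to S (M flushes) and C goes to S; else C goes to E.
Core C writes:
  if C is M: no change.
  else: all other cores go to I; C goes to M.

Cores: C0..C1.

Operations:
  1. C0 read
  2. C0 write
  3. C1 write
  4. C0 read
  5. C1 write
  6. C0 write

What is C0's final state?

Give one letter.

Op 1: C0 read [C0 read from I: no other sharers -> C0=E (exclusive)] -> [E,I]
Op 2: C0 write [C0 write: invalidate none -> C0=M] -> [M,I]
Op 3: C1 write [C1 write: invalidate ['C0=M'] -> C1=M] -> [I,M]
Op 4: C0 read [C0 read from I: others=['C1=M'] -> C0=S, others downsized to S] -> [S,S]
Op 5: C1 write [C1 write: invalidate ['C0=S'] -> C1=M] -> [I,M]
Op 6: C0 write [C0 write: invalidate ['C1=M'] -> C0=M] -> [M,I]

Answer: M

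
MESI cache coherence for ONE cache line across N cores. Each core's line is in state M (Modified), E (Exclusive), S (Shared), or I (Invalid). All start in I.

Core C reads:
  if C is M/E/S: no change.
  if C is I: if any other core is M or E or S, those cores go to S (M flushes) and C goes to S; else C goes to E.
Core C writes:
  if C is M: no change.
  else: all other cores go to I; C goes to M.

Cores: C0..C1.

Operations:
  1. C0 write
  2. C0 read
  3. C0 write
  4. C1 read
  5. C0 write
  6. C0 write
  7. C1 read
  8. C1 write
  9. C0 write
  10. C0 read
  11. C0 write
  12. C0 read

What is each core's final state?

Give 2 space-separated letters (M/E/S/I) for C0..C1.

Answer: M I

Derivation:
Op 1: C0 write [C0 write: invalidate none -> C0=M] -> [M,I]
Op 2: C0 read [C0 read: already in M, no change] -> [M,I]
Op 3: C0 write [C0 write: already M (modified), no change] -> [M,I]
Op 4: C1 read [C1 read from I: others=['C0=M'] -> C1=S, others downsized to S] -> [S,S]
Op 5: C0 write [C0 write: invalidate ['C1=S'] -> C0=M] -> [M,I]
Op 6: C0 write [C0 write: already M (modified), no change] -> [M,I]
Op 7: C1 read [C1 read from I: others=['C0=M'] -> C1=S, others downsized to S] -> [S,S]
Op 8: C1 write [C1 write: invalidate ['C0=S'] -> C1=M] -> [I,M]
Op 9: C0 write [C0 write: invalidate ['C1=M'] -> C0=M] -> [M,I]
Op 10: C0 read [C0 read: already in M, no change] -> [M,I]
Op 11: C0 write [C0 write: already M (modified), no change] -> [M,I]
Op 12: C0 read [C0 read: already in M, no change] -> [M,I]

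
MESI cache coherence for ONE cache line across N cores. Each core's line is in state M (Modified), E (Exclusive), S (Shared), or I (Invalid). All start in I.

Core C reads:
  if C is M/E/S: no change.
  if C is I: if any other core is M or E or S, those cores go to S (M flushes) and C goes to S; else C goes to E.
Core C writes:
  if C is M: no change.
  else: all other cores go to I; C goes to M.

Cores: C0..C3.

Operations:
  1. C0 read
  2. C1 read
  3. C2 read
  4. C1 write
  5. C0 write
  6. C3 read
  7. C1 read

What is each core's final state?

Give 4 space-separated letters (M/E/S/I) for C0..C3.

Op 1: C0 read [C0 read from I: no other sharers -> C0=E (exclusive)] -> [E,I,I,I]
Op 2: C1 read [C1 read from I: others=['C0=E'] -> C1=S, others downsized to S] -> [S,S,I,I]
Op 3: C2 read [C2 read from I: others=['C0=S', 'C1=S'] -> C2=S, others downsized to S] -> [S,S,S,I]
Op 4: C1 write [C1 write: invalidate ['C0=S', 'C2=S'] -> C1=M] -> [I,M,I,I]
Op 5: C0 write [C0 write: invalidate ['C1=M'] -> C0=M] -> [M,I,I,I]
Op 6: C3 read [C3 read from I: others=['C0=M'] -> C3=S, others downsized to S] -> [S,I,I,S]
Op 7: C1 read [C1 read from I: others=['C0=S', 'C3=S'] -> C1=S, others downsized to S] -> [S,S,I,S]

Answer: S S I S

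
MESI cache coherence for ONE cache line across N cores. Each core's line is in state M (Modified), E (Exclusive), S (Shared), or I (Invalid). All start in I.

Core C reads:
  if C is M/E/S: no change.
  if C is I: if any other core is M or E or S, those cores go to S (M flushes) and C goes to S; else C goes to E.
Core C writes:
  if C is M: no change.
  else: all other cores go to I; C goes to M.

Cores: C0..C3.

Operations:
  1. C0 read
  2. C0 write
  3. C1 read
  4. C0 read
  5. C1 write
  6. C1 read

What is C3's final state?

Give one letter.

Op 1: C0 read [C0 read from I: no other sharers -> C0=E (exclusive)] -> [E,I,I,I]
Op 2: C0 write [C0 write: invalidate none -> C0=M] -> [M,I,I,I]
Op 3: C1 read [C1 read from I: others=['C0=M'] -> C1=S, others downsized to S] -> [S,S,I,I]
Op 4: C0 read [C0 read: already in S, no change] -> [S,S,I,I]
Op 5: C1 write [C1 write: invalidate ['C0=S'] -> C1=M] -> [I,M,I,I]
Op 6: C1 read [C1 read: already in M, no change] -> [I,M,I,I]

Answer: I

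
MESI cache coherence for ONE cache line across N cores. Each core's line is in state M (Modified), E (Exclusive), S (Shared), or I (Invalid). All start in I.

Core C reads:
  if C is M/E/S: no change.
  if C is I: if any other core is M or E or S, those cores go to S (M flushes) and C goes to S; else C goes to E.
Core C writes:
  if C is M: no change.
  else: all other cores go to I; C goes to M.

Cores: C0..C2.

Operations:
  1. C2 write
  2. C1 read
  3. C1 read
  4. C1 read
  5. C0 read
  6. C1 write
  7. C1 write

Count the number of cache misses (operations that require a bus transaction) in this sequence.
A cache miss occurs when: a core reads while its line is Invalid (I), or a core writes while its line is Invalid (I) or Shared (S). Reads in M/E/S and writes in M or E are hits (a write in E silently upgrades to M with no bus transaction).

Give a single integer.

Op 1: C2 write [C2 write: invalidate none -> C2=M] -> [I,I,M] [MISS #1: write from I]
Op 2: C1 read [C1 read from I: others=['C2=M'] -> C1=S, others downsized to S] -> [I,S,S] [MISS #2: read from I]
Op 3: C1 read [C1 read: already in S, no change] -> [I,S,S] [hit: read from S]
Op 4: C1 read [C1 read: already in S, no change] -> [I,S,S] [hit: read from S]
Op 5: C0 read [C0 read from I: others=['C1=S', 'C2=S'] -> C0=S, others downsized to S] -> [S,S,S] [MISS #3: read from I]
Op 6: C1 write [C1 write: invalidate ['C0=S', 'C2=S'] -> C1=M] -> [I,M,I] [MISS #4: write from S]
Op 7: C1 write [C1 write: already M (modified), no change] -> [I,M,I] [hit: write from M]

Answer: 4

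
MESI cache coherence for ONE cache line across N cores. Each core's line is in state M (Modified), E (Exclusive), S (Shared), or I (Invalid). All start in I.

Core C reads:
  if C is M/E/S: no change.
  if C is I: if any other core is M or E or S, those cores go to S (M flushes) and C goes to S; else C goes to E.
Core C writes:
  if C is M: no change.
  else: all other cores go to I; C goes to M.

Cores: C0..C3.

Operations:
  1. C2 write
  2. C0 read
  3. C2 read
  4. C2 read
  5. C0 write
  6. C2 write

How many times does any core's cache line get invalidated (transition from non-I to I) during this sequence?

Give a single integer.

Op 1: C2 write [C2 write: invalidate none -> C2=M] -> [I,I,M,I] (invalidations this op: 0; running total: 0)
Op 2: C0 read [C0 read from I: others=['C2=M'] -> C0=S, others downsized to S] -> [S,I,S,I] (invalidations this op: 0; running total: 0)
Op 3: C2 read [C2 read: already in S, no change] -> [S,I,S,I] (invalidations this op: 0; running total: 0)
Op 4: C2 read [C2 read: already in S, no change] -> [S,I,S,I] (invalidations this op: 0; running total: 0)
Op 5: C0 write [C0 write: invalidate ['C2=S'] -> C0=M] -> [M,I,I,I] (invalidations this op: 1; running total: 1)
Op 6: C2 write [C2 write: invalidate ['C0=M'] -> C2=M] -> [I,I,M,I] (invalidations this op: 1; running total: 2)

Answer: 2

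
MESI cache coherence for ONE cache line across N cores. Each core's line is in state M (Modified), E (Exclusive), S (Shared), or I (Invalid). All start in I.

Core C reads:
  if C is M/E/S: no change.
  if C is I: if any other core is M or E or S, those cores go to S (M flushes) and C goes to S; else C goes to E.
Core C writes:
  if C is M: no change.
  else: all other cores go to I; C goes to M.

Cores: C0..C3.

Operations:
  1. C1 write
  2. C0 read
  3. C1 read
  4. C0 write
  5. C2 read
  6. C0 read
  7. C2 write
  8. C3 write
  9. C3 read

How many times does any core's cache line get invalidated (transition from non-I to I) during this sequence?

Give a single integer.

Answer: 3

Derivation:
Op 1: C1 write [C1 write: invalidate none -> C1=M] -> [I,M,I,I] (invalidations this op: 0; running total: 0)
Op 2: C0 read [C0 read from I: others=['C1=M'] -> C0=S, others downsized to S] -> [S,S,I,I] (invalidations this op: 0; running total: 0)
Op 3: C1 read [C1 read: already in S, no change] -> [S,S,I,I] (invalidations this op: 0; running total: 0)
Op 4: C0 write [C0 write: invalidate ['C1=S'] -> C0=M] -> [M,I,I,I] (invalidations this op: 1; running total: 1)
Op 5: C2 read [C2 read from I: others=['C0=M'] -> C2=S, others downsized to S] -> [S,I,S,I] (invalidations this op: 0; running total: 1)
Op 6: C0 read [C0 read: already in S, no change] -> [S,I,S,I] (invalidations this op: 0; running total: 1)
Op 7: C2 write [C2 write: invalidate ['C0=S'] -> C2=M] -> [I,I,M,I] (invalidations this op: 1; running total: 2)
Op 8: C3 write [C3 write: invalidate ['C2=M'] -> C3=M] -> [I,I,I,M] (invalidations this op: 1; running total: 3)
Op 9: C3 read [C3 read: already in M, no change] -> [I,I,I,M] (invalidations this op: 0; running total: 3)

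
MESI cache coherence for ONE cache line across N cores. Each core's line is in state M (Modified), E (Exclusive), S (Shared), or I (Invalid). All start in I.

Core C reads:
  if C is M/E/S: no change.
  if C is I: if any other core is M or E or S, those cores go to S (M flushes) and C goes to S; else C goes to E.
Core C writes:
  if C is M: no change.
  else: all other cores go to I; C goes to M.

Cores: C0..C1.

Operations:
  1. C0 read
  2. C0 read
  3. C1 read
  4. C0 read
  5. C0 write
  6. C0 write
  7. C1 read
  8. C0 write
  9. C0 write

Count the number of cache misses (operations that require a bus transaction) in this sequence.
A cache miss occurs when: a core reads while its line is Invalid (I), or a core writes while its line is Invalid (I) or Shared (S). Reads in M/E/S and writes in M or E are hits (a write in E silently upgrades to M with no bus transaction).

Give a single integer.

Op 1: C0 read [C0 read from I: no other sharers -> C0=E (exclusive)] -> [E,I] [MISS #1: read from I]
Op 2: C0 read [C0 read: already in E, no change] -> [E,I] [hit: read from E]
Op 3: C1 read [C1 read from I: others=['C0=E'] -> C1=S, others downsized to S] -> [S,S] [MISS #2: read from I]
Op 4: C0 read [C0 read: already in S, no change] -> [S,S] [hit: read from S]
Op 5: C0 write [C0 write: invalidate ['C1=S'] -> C0=M] -> [M,I] [MISS #3: write from S]
Op 6: C0 write [C0 write: already M (modified), no change] -> [M,I] [hit: write from M]
Op 7: C1 read [C1 read from I: others=['C0=M'] -> C1=S, others downsized to S] -> [S,S] [MISS #4: read from I]
Op 8: C0 write [C0 write: invalidate ['C1=S'] -> C0=M] -> [M,I] [MISS #5: write from S]
Op 9: C0 write [C0 write: already M (modified), no change] -> [M,I] [hit: write from M]

Answer: 5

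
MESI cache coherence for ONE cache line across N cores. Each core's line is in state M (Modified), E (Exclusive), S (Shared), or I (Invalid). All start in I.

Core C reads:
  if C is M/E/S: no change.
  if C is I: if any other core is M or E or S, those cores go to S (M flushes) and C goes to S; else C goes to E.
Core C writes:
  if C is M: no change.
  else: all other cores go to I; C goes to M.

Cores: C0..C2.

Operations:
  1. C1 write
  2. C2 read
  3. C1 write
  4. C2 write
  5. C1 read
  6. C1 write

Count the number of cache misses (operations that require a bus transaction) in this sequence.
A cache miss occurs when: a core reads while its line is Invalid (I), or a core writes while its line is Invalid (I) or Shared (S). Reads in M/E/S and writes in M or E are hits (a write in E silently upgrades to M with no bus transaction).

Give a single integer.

Answer: 6

Derivation:
Op 1: C1 write [C1 write: invalidate none -> C1=M] -> [I,M,I] [MISS #1: write from I]
Op 2: C2 read [C2 read from I: others=['C1=M'] -> C2=S, others downsized to S] -> [I,S,S] [MISS #2: read from I]
Op 3: C1 write [C1 write: invalidate ['C2=S'] -> C1=M] -> [I,M,I] [MISS #3: write from S]
Op 4: C2 write [C2 write: invalidate ['C1=M'] -> C2=M] -> [I,I,M] [MISS #4: write from I]
Op 5: C1 read [C1 read from I: others=['C2=M'] -> C1=S, others downsized to S] -> [I,S,S] [MISS #5: read from I]
Op 6: C1 write [C1 write: invalidate ['C2=S'] -> C1=M] -> [I,M,I] [MISS #6: write from S]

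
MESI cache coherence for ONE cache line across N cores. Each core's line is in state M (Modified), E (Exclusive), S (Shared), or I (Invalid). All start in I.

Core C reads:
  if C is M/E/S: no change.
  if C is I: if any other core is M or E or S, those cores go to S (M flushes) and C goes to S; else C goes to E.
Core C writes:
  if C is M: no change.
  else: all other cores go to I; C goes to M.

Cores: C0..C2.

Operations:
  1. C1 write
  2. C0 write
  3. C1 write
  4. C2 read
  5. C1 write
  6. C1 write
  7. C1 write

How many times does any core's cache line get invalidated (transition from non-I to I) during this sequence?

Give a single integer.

Op 1: C1 write [C1 write: invalidate none -> C1=M] -> [I,M,I] (invalidations this op: 0; running total: 0)
Op 2: C0 write [C0 write: invalidate ['C1=M'] -> C0=M] -> [M,I,I] (invalidations this op: 1; running total: 1)
Op 3: C1 write [C1 write: invalidate ['C0=M'] -> C1=M] -> [I,M,I] (invalidations this op: 1; running total: 2)
Op 4: C2 read [C2 read from I: others=['C1=M'] -> C2=S, others downsized to S] -> [I,S,S] (invalidations this op: 0; running total: 2)
Op 5: C1 write [C1 write: invalidate ['C2=S'] -> C1=M] -> [I,M,I] (invalidations this op: 1; running total: 3)
Op 6: C1 write [C1 write: already M (modified), no change] -> [I,M,I] (invalidations this op: 0; running total: 3)
Op 7: C1 write [C1 write: already M (modified), no change] -> [I,M,I] (invalidations this op: 0; running total: 3)

Answer: 3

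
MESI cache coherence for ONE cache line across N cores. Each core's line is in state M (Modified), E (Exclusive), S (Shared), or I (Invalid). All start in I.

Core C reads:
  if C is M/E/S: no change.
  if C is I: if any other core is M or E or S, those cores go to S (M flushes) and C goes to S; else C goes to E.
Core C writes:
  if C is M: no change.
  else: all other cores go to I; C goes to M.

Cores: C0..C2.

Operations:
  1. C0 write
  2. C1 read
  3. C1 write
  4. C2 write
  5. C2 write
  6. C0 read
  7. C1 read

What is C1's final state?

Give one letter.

Answer: S

Derivation:
Op 1: C0 write [C0 write: invalidate none -> C0=M] -> [M,I,I]
Op 2: C1 read [C1 read from I: others=['C0=M'] -> C1=S, others downsized to S] -> [S,S,I]
Op 3: C1 write [C1 write: invalidate ['C0=S'] -> C1=M] -> [I,M,I]
Op 4: C2 write [C2 write: invalidate ['C1=M'] -> C2=M] -> [I,I,M]
Op 5: C2 write [C2 write: already M (modified), no change] -> [I,I,M]
Op 6: C0 read [C0 read from I: others=['C2=M'] -> C0=S, others downsized to S] -> [S,I,S]
Op 7: C1 read [C1 read from I: others=['C0=S', 'C2=S'] -> C1=S, others downsized to S] -> [S,S,S]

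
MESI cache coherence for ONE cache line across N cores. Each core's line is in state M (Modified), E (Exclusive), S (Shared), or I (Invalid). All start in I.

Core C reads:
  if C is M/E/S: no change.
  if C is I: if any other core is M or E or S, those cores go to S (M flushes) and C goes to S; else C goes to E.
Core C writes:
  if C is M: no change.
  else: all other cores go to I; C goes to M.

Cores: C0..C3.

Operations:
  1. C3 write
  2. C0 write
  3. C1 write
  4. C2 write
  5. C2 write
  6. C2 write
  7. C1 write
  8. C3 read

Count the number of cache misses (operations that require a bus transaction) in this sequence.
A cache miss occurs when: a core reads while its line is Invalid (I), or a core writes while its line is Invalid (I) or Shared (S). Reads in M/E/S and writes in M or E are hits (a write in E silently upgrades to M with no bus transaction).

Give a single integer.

Op 1: C3 write [C3 write: invalidate none -> C3=M] -> [I,I,I,M] [MISS #1: write from I]
Op 2: C0 write [C0 write: invalidate ['C3=M'] -> C0=M] -> [M,I,I,I] [MISS #2: write from I]
Op 3: C1 write [C1 write: invalidate ['C0=M'] -> C1=M] -> [I,M,I,I] [MISS #3: write from I]
Op 4: C2 write [C2 write: invalidate ['C1=M'] -> C2=M] -> [I,I,M,I] [MISS #4: write from I]
Op 5: C2 write [C2 write: already M (modified), no change] -> [I,I,M,I] [hit: write from M]
Op 6: C2 write [C2 write: already M (modified), no change] -> [I,I,M,I] [hit: write from M]
Op 7: C1 write [C1 write: invalidate ['C2=M'] -> C1=M] -> [I,M,I,I] [MISS #5: write from I]
Op 8: C3 read [C3 read from I: others=['C1=M'] -> C3=S, others downsized to S] -> [I,S,I,S] [MISS #6: read from I]

Answer: 6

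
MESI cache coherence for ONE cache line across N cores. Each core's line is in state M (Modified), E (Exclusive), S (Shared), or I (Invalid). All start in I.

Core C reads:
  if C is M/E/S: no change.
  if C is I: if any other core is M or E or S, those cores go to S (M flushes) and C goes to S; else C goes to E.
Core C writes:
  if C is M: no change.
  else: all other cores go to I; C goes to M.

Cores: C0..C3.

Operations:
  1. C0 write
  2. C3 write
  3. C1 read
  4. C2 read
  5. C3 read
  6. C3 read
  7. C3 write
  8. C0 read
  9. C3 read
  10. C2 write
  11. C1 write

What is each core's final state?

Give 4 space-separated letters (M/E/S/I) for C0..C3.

Answer: I M I I

Derivation:
Op 1: C0 write [C0 write: invalidate none -> C0=M] -> [M,I,I,I]
Op 2: C3 write [C3 write: invalidate ['C0=M'] -> C3=M] -> [I,I,I,M]
Op 3: C1 read [C1 read from I: others=['C3=M'] -> C1=S, others downsized to S] -> [I,S,I,S]
Op 4: C2 read [C2 read from I: others=['C1=S', 'C3=S'] -> C2=S, others downsized to S] -> [I,S,S,S]
Op 5: C3 read [C3 read: already in S, no change] -> [I,S,S,S]
Op 6: C3 read [C3 read: already in S, no change] -> [I,S,S,S]
Op 7: C3 write [C3 write: invalidate ['C1=S', 'C2=S'] -> C3=M] -> [I,I,I,M]
Op 8: C0 read [C0 read from I: others=['C3=M'] -> C0=S, others downsized to S] -> [S,I,I,S]
Op 9: C3 read [C3 read: already in S, no change] -> [S,I,I,S]
Op 10: C2 write [C2 write: invalidate ['C0=S', 'C3=S'] -> C2=M] -> [I,I,M,I]
Op 11: C1 write [C1 write: invalidate ['C2=M'] -> C1=M] -> [I,M,I,I]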